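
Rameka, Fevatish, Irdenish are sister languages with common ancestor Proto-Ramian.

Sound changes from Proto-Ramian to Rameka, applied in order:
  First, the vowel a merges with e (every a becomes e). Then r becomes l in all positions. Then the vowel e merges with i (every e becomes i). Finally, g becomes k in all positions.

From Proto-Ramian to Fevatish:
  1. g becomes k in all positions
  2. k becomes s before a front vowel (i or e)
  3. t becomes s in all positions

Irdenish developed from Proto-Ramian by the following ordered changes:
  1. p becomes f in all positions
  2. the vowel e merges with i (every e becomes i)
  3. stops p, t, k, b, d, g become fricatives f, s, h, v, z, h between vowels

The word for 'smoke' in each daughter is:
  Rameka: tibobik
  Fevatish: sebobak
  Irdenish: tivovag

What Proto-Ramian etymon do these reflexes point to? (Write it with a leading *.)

Position 7: Rameka has k, Fevatish has k, Irdenish has g. Irdenish preserves g here (none of its changes turn any other segment into g), so the proto-segment is *g.
Position 3: Rameka has b, Fevatish has b, Irdenish has v. Rameka preserves b here (none of its changes turn any other segment into b), so the proto-segment is *b.
Position 1: Rameka has t, Fevatish has s, Irdenish has t. Rameka preserves t here (none of its changes turn any other segment into t), so the proto-segment is *t.
Continuing position by position gives *tebobag; check it forward:
Rameka: start from *tebobag.
  rule 1 (vowel merger): tebobag → tebobeg
  rule 2: no change — tebobeg
  rule 3 (vowel merger): tebobeg → tibobig
  rule 4 (unconditioned shift): tibobig → tibobik
  ⇒ Rameka tibobik
Fevatish: start from *tebobag.
  rule 1 (unconditioned shift): tebobag → tebobak
  rule 2: no change — tebobak
  rule 3 (unconditioned shift): tebobak → sebobak
  ⇒ Fevatish sebobak
Irdenish: start from *tebobag.
  rule 1: no change — tebobag
  rule 2 (vowel merger): tebobag → tibobag
  rule 3 (intervocalic lenition): tibobag → tivovag
  ⇒ Irdenish tivovag
Only *tebobag yields all of Rameka tibobik, Fevatish sebobak, Irdenish tivovag.

*tebobag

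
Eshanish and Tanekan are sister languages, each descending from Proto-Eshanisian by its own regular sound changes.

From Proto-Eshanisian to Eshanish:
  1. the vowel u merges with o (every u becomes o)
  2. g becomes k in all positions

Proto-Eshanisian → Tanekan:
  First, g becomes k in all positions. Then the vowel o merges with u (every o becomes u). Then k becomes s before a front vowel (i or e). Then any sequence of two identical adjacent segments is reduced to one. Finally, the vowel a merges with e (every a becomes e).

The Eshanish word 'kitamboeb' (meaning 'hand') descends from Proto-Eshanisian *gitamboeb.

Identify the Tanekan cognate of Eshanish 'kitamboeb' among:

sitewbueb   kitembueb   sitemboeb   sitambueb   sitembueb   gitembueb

Tanekan: *gitamboeb
  gitamboeb → kitamboeb   [unconditioned shift]
  kitamboeb → kitambueb   [vowel merger]
  kitambueb → sitambueb   [palatalisation]
  sitambueb (rule 4 does not apply)
  sitambueb → sitembueb   [vowel merger]
  giving Tanekan sitembueb.

sitembueb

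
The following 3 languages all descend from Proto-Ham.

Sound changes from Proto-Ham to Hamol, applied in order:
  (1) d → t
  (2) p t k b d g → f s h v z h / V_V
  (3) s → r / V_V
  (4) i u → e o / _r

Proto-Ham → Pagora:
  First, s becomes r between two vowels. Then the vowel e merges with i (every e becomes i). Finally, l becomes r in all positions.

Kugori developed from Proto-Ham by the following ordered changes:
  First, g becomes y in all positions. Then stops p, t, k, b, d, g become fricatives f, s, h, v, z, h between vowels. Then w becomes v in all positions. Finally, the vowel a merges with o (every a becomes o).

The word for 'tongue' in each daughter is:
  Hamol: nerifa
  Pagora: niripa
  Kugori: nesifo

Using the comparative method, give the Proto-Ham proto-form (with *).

*nesipa

Position 6: Hamol has a, Pagora has a, Kugori has o. Hamol preserves a here (none of its changes turn any other segment into a), so the proto-segment is *a.
Position 5: Hamol has f, Pagora has p, Kugori has f. Pagora preserves p here (none of its changes turn any other segment into p), so the proto-segment is *p.
Position 2: Hamol has e, Pagora has i, Kugori has e. Kugori preserves e here (none of its changes turn any other segment into e), so the proto-segment is *e.
Verify the candidate proto-form against each daughter:
Hamol: *nesipa > nesifa > nerifa  (by intervocalic lenition, rhotacism)
Pagora: *nesipa
  nesipa → neripa   [rhotacism]
  neripa → niripa   [vowel merger]
  niripa (rule 3 does not apply)
  giving Pagora niripa.
Kugori: start from *nesipa.
  rule 1: no change — nesipa
  rule 2 (intervocalic lenition): nesipa → nesifa
  rule 3: no change — nesifa
  rule 4 (vowel merger): nesifa → nesifo
  ⇒ Kugori nesifo
*nesipa is the unique common source.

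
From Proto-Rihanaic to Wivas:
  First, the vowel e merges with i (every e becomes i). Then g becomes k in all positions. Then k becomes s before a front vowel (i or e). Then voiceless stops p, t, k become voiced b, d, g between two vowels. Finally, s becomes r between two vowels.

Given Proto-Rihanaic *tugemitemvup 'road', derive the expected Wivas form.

Wivas: start from *tugemitemvup.
  rule 1 (vowel merger): tugemitemvup → tugimitimvup
  rule 2 (unconditioned shift): tugimitimvup → tukimitimvup
  rule 3 (palatalisation): tukimitimvup → tusimitimvup
  rule 4 (intervocalic voicing): tusimitimvup → tusimidimvup
  rule 5 (rhotacism): tusimidimvup → turimidimvup
  ⇒ Wivas turimidimvup

turimidimvup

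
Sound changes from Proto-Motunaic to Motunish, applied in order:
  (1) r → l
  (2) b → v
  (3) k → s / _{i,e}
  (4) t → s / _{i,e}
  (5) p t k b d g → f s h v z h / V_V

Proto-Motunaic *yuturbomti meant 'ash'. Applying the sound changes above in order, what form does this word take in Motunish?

yusulvomsi

Motunish: start from *yuturbomti.
  rule 1 (unconditioned shift): yuturbomti → yutulbomti
  rule 2 (unconditioned shift): yutulbomti → yutulvomti
  rule 3: no change — yutulvomti
  rule 4 (palatalisation): yutulvomti → yutulvomsi
  rule 5 (intervocalic lenition): yutulvomsi → yusulvomsi
  ⇒ Motunish yusulvomsi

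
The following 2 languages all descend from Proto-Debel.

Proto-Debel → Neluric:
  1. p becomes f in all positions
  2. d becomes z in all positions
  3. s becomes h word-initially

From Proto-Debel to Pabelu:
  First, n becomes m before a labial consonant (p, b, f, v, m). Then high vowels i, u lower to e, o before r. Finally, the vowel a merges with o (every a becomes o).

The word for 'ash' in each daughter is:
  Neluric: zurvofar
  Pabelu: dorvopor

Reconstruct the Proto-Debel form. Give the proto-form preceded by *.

Position 1: Neluric has z, Pabelu has d. Pabelu preserves d here (none of its changes turn any other segment into d), so the proto-segment is *d.
Position 6: Neluric has f, Pabelu has p. Pabelu preserves p here (none of its changes turn any other segment into p), so the proto-segment is *p.
Continuing position by position gives *durvopar; check it forward:
Neluric: *durvopar > durvofar > zurvofar  (by unconditioned shift, unconditioned shift)
Pabelu: start from *durvopar.
  rule 1: no change — durvopar
  rule 2 (pre-rhotic lowering): durvopar → dorvopar
  rule 3 (vowel merger): dorvopar → dorvopor
  ⇒ Pabelu dorvopor
No other proto-form is consistent with every reflex, so the reconstruction is *durvopar.

*durvopar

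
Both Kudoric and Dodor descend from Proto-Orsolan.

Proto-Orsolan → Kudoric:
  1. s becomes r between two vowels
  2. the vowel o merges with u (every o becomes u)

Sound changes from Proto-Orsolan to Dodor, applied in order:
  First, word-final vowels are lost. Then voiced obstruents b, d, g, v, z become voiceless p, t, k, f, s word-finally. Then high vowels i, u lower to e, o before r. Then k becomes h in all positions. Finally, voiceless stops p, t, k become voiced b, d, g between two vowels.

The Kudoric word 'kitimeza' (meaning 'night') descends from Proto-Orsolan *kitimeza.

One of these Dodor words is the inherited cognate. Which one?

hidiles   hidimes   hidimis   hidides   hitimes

Dodor: *kitimeza
  kitimeza → kitimez   [apocope]
  kitimez → kitimes   [final devoicing]
  kitimes (rule 3 does not apply)
  kitimes → hitimes   [unconditioned shift]
  hitimes → hidimes   [intervocalic voicing]
  giving Dodor hidimes.
The other candidates each miss or misapply at least one Dodor change.

hidimes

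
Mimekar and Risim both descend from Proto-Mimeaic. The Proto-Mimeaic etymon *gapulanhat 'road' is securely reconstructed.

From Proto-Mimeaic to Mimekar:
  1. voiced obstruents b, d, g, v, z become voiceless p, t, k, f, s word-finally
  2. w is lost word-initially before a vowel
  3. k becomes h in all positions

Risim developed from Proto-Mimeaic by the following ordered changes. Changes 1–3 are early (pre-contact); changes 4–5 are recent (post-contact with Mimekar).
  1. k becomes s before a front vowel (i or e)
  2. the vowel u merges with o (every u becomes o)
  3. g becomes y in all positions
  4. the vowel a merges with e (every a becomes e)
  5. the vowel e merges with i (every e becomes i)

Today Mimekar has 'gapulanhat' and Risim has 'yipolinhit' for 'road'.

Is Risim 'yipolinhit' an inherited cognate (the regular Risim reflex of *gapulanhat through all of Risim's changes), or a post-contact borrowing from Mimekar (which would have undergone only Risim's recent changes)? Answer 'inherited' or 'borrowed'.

inherited

If inherited, *gapulanhat would pass through all of Risim's changes:
Risim: *gapulanhat > gapolanhat > yapolanhat > yepolenhet > yipolinhit  (by vowel merger, unconditioned shift, vowel merger, vowel merger)
If borrowed from Mimekar 'gapulanhat' after the early changes, it would undergo only the recent ones:
  rule 4 (vowel merger): gapulanhat → gepulenhet
  rule 5 (vowel merger): gepulenhet → gipulinhit
  ⇒ as a loan: gipulinhit
Risim 'yipolinhit' matches the inherited outcome exactly, so it is an inherited cognate, not a loan.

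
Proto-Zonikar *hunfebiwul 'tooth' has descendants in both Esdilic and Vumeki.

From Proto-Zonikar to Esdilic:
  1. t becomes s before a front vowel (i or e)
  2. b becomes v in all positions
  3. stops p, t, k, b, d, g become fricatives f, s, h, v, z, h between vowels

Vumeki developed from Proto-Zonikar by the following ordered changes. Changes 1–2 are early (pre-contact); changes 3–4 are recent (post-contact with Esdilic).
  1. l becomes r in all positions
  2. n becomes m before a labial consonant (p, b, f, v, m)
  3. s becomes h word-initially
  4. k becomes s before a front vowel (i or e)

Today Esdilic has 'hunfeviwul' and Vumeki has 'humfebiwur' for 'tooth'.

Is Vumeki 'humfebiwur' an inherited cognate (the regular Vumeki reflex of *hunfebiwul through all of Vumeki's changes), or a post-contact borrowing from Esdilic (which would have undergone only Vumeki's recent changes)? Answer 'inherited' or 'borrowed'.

If inherited, *hunfebiwul would pass through all of Vumeki's changes:
Vumeki: *hunfebiwul
  hunfebiwul → hunfebiwur   [unconditioned shift]
  hunfebiwur → humfebiwur   [nasal place assimilation]
  humfebiwur (rule 3 does not apply)
  humfebiwur (rule 4 does not apply)
  giving Vumeki humfebiwur.
If borrowed from Esdilic 'hunfeviwul' after the early changes, it would undergo only the recent ones:
  rule 3 (debuccalisation): no change (hunfeviwul)
  rule 4 (palatalisation): no change (hunfeviwul)
  ⇒ as a loan: hunfeviwul
Vumeki 'humfebiwur' matches the inherited outcome exactly, so it is an inherited cognate, not a loan.

inherited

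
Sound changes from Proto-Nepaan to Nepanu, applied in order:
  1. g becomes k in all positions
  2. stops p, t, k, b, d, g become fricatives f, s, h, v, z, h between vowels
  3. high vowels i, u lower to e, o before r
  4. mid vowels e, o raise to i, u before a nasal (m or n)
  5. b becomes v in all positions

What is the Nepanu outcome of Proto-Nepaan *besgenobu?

veskinovu

Nepanu: start from *besgenobu.
  rule 1 (unconditioned shift): besgenobu → beskenobu
  rule 2 (intervocalic lenition): beskenobu → beskenovu
  rule 3: no change — beskenovu
  rule 4 (pre-nasal raising): beskenovu → beskinovu
  rule 5 (unconditioned shift): beskinovu → veskinovu
  ⇒ Nepanu veskinovu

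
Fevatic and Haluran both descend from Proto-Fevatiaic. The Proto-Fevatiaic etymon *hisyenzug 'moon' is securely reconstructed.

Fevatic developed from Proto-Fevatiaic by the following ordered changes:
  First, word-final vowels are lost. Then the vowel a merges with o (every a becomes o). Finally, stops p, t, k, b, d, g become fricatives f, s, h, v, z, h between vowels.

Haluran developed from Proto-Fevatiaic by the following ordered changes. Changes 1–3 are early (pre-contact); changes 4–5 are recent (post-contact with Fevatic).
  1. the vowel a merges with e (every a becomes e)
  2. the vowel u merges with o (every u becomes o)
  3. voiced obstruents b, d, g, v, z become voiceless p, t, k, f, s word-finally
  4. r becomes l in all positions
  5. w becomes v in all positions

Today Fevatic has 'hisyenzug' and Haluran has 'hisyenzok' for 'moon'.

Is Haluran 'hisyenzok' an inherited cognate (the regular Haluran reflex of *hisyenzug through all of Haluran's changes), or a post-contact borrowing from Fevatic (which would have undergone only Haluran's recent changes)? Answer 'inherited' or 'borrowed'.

inherited

If inherited, *hisyenzug would pass through all of Haluran's changes:
Haluran: *hisyenzug > hisyenzog > hisyenzok  (by vowel merger, final devoicing)
If borrowed from Fevatic 'hisyenzug' after the early changes, it would undergo only the recent ones:
  rule 4 (unconditioned shift): no change (hisyenzug)
  rule 5 (unconditioned shift): no change (hisyenzug)
  ⇒ as a loan: hisyenzug
Haluran 'hisyenzok' matches the inherited outcome exactly, so it is an inherited cognate, not a loan.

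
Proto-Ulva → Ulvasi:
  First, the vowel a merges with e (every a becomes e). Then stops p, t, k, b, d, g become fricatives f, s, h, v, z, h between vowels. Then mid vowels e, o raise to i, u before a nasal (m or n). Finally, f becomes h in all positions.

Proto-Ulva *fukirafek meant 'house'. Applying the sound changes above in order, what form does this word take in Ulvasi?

Ulvasi: *fukirafek
  fukirafek → fukirefek   [vowel merger]
  fukirefek → fuhirefek   [intervocalic lenition]
  fuhirefek (rule 3 does not apply)
  fuhirefek → huhirehek   [unconditioned shift]
  giving Ulvasi huhirehek.

huhirehek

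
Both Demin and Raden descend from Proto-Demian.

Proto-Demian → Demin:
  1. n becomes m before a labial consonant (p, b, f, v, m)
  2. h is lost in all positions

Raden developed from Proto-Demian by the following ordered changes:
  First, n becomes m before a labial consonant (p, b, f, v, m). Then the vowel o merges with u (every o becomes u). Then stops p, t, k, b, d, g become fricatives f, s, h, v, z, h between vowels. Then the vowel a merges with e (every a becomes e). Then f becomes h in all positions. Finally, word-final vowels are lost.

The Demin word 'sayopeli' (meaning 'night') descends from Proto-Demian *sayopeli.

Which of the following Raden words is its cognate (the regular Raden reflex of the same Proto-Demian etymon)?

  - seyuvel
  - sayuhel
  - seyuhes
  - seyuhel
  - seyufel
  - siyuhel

seyuhel

Raden: *sayopeli > sayupeli > sayufeli > seyufeli > seyuheli > seyuhel  (by vowel merger, intervocalic lenition, vowel merger, unconditioned shift, apocope)
Only 'seyuhel' matches the regular Raden development of *sayopeli.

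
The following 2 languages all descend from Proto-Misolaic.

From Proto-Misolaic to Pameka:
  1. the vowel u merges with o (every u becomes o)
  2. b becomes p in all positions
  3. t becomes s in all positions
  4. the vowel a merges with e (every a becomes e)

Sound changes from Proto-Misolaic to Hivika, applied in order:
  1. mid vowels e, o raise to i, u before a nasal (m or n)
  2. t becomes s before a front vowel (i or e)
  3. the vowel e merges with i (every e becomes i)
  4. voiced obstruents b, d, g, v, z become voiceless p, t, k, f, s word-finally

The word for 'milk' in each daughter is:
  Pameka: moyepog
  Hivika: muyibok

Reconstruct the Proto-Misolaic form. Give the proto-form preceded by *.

Position 2: Pameka has o, Hivika has u. Taking the neighbouring segments as reconstructed: Pameka o could go back to *o or *u; Hivika u can only go back to *u — the one source consistent with every daughter is *u.
Position 4: Pameka has e, Hivika has i. Taking the neighbouring segments as reconstructed: Pameka e could go back to *a or *e; Hivika i could go back to *e or *i — the one source consistent with every daughter is *e.
Position 5: Pameka has p, Hivika has b. Hivika preserves b here (none of its changes turn any other segment into b), so the proto-segment is *b.
Continuing position by position gives *muyebog; check it forward:
Pameka: *muyebog > moyebog > moyepog  (by vowel merger, unconditioned shift)
Hivika: start from *muyebog.
  rule 1: no change — muyebog
  rule 2: no change — muyebog
  rule 3 (vowel merger): muyebog → muyibog
  rule 4 (final devoicing): muyibog → muyibok
  ⇒ Hivika muyibok
Only *muyebog yields all of Pameka moyepog, Hivika muyibok.

*muyebog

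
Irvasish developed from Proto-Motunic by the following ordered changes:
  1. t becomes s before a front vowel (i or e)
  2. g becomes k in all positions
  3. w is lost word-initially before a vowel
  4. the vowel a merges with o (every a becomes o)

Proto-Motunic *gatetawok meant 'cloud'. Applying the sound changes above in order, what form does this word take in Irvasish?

kosetowok

Irvasish: start from *gatetawok.
  rule 1 (palatalisation): gatetawok → gasetawok
  rule 2 (unconditioned shift): gasetawok → kasetawok
  rule 3: no change — kasetawok
  rule 4 (vowel merger): kasetawok → kosetowok
  ⇒ Irvasish kosetowok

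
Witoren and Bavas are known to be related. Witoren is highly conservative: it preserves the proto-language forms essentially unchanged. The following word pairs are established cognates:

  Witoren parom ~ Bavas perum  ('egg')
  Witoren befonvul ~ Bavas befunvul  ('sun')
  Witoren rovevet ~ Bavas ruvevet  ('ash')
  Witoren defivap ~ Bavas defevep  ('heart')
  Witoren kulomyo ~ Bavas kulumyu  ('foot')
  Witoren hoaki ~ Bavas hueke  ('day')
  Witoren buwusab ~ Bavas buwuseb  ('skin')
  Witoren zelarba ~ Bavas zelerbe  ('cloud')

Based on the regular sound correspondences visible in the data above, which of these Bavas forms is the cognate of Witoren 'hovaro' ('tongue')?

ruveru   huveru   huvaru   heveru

rovevet ~ ruvevet — Witoren o corresponds to Bavas u after a consonant, before a labial obstruent.
parom ~ perum, zelarba ~ zelerbe — Witoren a corresponds to Bavas e after a consonant, before r.
kulomyo ~ kulumyu — Witoren o corresponds to Bavas u word-finally.
Applying these to Witoren 'hovaro':
  hovaro → huvaro   (o→u after a consonant, before a labial obstruent)
  huvaro → huvero   (a→e after a consonant, before r)
  huvero → huveru   (o→u word-finally)
So the Bavas cognate is 'huveru'.

huveru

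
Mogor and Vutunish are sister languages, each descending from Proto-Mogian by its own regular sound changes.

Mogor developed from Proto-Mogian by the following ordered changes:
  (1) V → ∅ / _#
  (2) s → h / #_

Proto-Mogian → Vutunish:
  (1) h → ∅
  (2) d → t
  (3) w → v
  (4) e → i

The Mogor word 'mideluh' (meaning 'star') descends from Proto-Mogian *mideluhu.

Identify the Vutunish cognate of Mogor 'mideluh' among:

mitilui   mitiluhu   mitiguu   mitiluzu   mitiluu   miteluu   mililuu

Vutunish: start from *mideluhu.
  rule 1 (h-loss): mideluhu → mideluu
  rule 2 (unconditioned shift): mideluu → miteluu
  rule 3: no change — miteluu
  rule 4 (vowel merger): miteluu → mitiluu
  ⇒ Vutunish mitiluu

mitiluu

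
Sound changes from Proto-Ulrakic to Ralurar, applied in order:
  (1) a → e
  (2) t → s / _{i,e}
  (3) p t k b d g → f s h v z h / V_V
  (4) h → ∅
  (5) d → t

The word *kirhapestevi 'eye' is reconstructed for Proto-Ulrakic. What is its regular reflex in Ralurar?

kirefessevi

Ralurar: start from *kirhapestevi.
  rule 1 (vowel merger): kirhapestevi → kirhepestevi
  rule 2 (palatalisation): kirhepestevi → kirhepessevi
  rule 3 (intervocalic lenition): kirhepessevi → kirhefessevi
  rule 4 (h-loss): kirhefessevi → kirefessevi
  rule 5: no change — kirefessevi
  ⇒ Ralurar kirefessevi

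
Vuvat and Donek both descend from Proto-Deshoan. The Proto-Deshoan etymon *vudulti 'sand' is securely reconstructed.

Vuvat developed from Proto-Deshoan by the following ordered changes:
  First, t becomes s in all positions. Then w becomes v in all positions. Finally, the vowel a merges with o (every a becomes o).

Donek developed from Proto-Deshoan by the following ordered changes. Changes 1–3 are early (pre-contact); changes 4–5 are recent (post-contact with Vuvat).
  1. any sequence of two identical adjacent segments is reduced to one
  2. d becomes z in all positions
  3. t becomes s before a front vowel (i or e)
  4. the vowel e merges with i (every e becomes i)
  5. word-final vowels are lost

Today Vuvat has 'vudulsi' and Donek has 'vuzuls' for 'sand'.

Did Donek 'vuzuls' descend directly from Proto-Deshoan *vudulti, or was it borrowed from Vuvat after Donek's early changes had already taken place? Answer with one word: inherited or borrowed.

If inherited, *vudulti would pass through all of Donek's changes:
Donek: *vudulti
  vudulti (rule 1 does not apply)
  vudulti → vuzulti   [unconditioned shift]
  vuzulti → vuzulsi   [palatalisation]
  vuzulsi (rule 4 does not apply)
  vuzulsi → vuzuls   [apocope]
  giving Donek vuzuls.
If borrowed from Vuvat 'vudulsi' after the early changes, it would undergo only the recent ones:
  rule 4 (vowel merger): no change (vudulsi)
  rule 5 (apocope): vudulsi → vuduls
  ⇒ as a loan: vuduls
Donek 'vuzuls' matches the inherited outcome exactly, so it is an inherited cognate, not a loan.

inherited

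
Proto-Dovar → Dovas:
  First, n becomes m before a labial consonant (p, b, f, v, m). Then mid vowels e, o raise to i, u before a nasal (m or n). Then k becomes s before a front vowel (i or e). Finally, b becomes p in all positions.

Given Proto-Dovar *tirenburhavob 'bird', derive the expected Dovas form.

Dovas: *tirenburhavob > tiremburhavob > tirimburhavob > tirimpurhavop  (by nasal place assimilation, pre-nasal raising, unconditioned shift)

tirimpurhavop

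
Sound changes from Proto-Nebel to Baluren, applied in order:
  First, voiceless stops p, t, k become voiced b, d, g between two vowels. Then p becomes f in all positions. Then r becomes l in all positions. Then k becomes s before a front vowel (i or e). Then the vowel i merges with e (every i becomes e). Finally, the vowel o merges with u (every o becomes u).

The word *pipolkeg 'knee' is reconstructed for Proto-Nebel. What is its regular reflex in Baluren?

febulseg

Baluren: start from *pipolkeg.
  rule 1 (intervocalic voicing): pipolkeg → pibolkeg
  rule 2 (unconditioned shift): pibolkeg → fibolkeg
  rule 3: no change — fibolkeg
  rule 4 (palatalisation): fibolkeg → fibolseg
  rule 5 (vowel merger): fibolseg → febolseg
  rule 6 (vowel merger): febolseg → febulseg
  ⇒ Baluren febulseg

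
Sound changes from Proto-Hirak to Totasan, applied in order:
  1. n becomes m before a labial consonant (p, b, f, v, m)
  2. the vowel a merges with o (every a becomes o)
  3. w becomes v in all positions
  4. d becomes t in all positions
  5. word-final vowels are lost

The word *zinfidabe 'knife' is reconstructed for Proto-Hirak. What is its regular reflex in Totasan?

zimfitob

Totasan: start from *zinfidabe.
  rule 1 (nasal place assimilation): zinfidabe → zimfidabe
  rule 2 (vowel merger): zimfidabe → zimfidobe
  rule 3: no change — zimfidobe
  rule 4 (unconditioned shift): zimfidobe → zimfitobe
  rule 5 (apocope): zimfitobe → zimfitob
  ⇒ Totasan zimfitob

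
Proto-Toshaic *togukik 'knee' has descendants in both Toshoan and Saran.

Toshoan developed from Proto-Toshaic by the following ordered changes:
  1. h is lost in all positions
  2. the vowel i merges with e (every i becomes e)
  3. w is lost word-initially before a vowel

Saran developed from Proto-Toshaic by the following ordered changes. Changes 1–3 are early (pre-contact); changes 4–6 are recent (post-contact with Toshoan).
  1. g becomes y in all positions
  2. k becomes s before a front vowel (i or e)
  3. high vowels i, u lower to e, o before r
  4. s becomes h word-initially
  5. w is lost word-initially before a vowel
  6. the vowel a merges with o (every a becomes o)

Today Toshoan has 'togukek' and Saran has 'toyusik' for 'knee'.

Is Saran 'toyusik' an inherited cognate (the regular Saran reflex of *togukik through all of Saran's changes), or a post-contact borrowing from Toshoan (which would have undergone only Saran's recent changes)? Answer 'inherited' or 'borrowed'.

inherited

If inherited, *togukik would pass through all of Saran's changes:
Saran: *togukik
  togukik → toyukik   [unconditioned shift]
  toyukik → toyusik   [palatalisation]
  toyusik (rule 3 does not apply)
  toyusik (rule 4 does not apply)
  toyusik (rule 5 does not apply)
  toyusik (rule 6 does not apply)
  giving Saran toyusik.
If borrowed from Toshoan 'togukek' after the early changes, it would undergo only the recent ones:
  rule 4 (debuccalisation): no change (togukek)
  rule 5 (glide loss): no change (togukek)
  rule 6 (vowel merger): no change (togukek)
  ⇒ as a loan: togukek
Saran 'toyusik' matches the inherited outcome exactly, so it is an inherited cognate, not a loan.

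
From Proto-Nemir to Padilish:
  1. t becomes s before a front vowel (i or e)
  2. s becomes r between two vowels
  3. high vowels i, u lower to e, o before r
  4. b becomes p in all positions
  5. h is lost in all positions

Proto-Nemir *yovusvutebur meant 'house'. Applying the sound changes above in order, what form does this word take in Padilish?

Padilish: start from *yovusvutebur.
  rule 1 (palatalisation): yovusvutebur → yovusvusebur
  rule 2 (rhotacism): yovusvusebur → yovusvurebur
  rule 3 (pre-rhotic lowering): yovusvurebur → yovusvorebor
  rule 4 (unconditioned shift): yovusvorebor → yovusvorepor
  rule 5: no change — yovusvorepor
  ⇒ Padilish yovusvorepor

yovusvorepor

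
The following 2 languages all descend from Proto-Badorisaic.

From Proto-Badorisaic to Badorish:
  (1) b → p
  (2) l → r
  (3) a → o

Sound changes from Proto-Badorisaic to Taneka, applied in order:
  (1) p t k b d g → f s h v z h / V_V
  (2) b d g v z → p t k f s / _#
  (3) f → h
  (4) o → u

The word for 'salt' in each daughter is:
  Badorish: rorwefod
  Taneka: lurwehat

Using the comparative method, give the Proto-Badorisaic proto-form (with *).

*lorwefad

Position 8: Badorish has d, Taneka has t. Badorish preserves d here (none of its changes turn any other segment into d), so the proto-segment is *d.
Position 2: Badorish has o, Taneka has u. Taking the neighbouring segments as reconstructed: Badorish o could go back to *a or *o; Taneka u could go back to *o or *u — the one source consistent with every daughter is *o.
Continuing position by position gives *lorwefad; check it forward:
Badorish: *lorwefad
  lorwefad (rule 1 does not apply)
  lorwefad → rorwefad   [unconditioned shift]
  rorwefad → rorwefod   [vowel merger]
  giving Badorish rorwefod.
Taneka: *lorwefad
  lorwefad (rule 1 does not apply)
  lorwefad → lorwefat   [final devoicing]
  lorwefat → lorwehat   [unconditioned shift]
  lorwehat → lurwehat   [vowel merger]
  giving Taneka lurwehat.
*lorwefad is the unique common source.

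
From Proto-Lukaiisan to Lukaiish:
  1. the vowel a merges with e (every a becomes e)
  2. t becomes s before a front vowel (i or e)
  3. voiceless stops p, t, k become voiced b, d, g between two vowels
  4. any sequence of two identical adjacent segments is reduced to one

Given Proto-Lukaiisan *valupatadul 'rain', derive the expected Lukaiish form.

Lukaiish: *valupatadul
  valupatadul → velupetedul   [vowel merger]
  velupetedul → velupesedul   [palatalisation]
  velupesedul → velubesedul   [intervocalic voicing]
  velubesedul (rule 4 does not apply)
  giving Lukaiish velubesedul.

velubesedul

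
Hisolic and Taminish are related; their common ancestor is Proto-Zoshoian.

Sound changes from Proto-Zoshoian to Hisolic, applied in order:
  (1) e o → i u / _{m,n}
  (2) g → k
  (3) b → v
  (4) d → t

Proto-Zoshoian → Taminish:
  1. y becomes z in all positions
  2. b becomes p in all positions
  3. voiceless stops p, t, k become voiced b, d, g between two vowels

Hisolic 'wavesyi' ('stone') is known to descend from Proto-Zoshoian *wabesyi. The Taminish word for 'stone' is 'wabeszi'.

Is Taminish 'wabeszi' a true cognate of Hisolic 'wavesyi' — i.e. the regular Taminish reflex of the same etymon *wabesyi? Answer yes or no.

Derive the expected Taminish reflex of *wabesyi:
Taminish: *wabesyi > wabeszi > wapeszi > wabeszi  (by unconditioned shift, unconditioned shift, intervocalic voicing)
Taminish 'wabeszi' matches the regular reflex exactly, so the pair is cognate.

yes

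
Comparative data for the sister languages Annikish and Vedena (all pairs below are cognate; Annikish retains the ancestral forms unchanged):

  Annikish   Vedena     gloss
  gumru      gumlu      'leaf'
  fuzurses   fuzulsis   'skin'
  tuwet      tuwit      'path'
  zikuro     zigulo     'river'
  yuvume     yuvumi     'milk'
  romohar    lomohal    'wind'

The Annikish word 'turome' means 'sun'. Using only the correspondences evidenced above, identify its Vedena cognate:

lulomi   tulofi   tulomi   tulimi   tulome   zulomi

tulomi

zikuro ~ zigulo — Annikish r corresponds to Vedena l between vowels (before a back vowel).
yuvume ~ yuvumi — Annikish e corresponds to Vedena i word-finally.
Applying these to Annikish 'turome':
  turome → tulome   (r→l between vowels (before a back vowel))
  tulome → tulomi   (e→i word-finally)
So the Vedena cognate is 'tulomi'.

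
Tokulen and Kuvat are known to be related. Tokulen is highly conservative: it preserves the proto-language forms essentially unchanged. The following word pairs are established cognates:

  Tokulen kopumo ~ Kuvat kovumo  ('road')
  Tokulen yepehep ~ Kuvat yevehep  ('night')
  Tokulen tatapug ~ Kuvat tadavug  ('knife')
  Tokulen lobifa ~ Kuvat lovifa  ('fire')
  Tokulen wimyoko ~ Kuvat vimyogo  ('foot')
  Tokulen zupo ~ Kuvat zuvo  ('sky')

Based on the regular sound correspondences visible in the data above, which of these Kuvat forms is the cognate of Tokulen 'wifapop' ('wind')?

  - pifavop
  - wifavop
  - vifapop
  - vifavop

vifavop

wimyoko ~ vimyogo — Tokulen w corresponds to Kuvat v word-initially before a front vowel.
zupo ~ zuvo — Tokulen p corresponds to Kuvat v between vowels (before a back vowel).
Applying these to Tokulen 'wifapop':
  wifapop → vifapop   (w→v word-initially before a front vowel)
  vifapop → vifavop   (p→v between vowels (before a back vowel))
So the Kuvat cognate is 'vifavop'.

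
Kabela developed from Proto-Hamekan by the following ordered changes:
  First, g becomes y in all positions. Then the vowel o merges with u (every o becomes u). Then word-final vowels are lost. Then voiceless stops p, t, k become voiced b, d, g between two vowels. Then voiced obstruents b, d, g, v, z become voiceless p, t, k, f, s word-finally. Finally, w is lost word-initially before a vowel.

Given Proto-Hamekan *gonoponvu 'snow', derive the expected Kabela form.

Kabela: *gonoponvu
  gonoponvu → yonoponvu   [unconditioned shift]
  yonoponvu → yunupunvu   [vowel merger]
  yunupunvu → yunupunv   [apocope]
  yunupunv → yunubunv   [intervocalic voicing]
  yunubunv → yunubunf   [final devoicing]
  yunubunf (rule 6 does not apply)
  giving Kabela yunubunf.

yunubunf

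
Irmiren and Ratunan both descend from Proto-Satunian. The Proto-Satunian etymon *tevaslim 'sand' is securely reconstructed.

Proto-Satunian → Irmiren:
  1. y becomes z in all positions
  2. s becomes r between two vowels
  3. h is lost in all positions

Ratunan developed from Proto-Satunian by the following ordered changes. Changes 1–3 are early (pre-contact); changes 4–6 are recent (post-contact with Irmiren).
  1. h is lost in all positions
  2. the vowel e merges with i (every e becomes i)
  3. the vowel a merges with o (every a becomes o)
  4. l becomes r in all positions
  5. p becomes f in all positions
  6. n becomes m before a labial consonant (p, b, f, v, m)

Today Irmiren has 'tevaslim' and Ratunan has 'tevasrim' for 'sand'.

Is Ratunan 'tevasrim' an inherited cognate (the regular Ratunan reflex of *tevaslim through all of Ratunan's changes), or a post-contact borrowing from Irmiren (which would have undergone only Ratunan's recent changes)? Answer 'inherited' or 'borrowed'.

borrowed

If inherited, *tevaslim would pass through all of Ratunan's changes:
Ratunan: *tevaslim
  tevaslim (rule 1 does not apply)
  tevaslim → tivaslim   [vowel merger]
  tivaslim → tivoslim   [vowel merger]
  tivoslim → tivosrim   [unconditioned shift]
  tivosrim (rule 5 does not apply)
  tivosrim (rule 6 does not apply)
  giving Ratunan tivosrim.
If borrowed from Irmiren 'tevaslim' after the early changes, it would undergo only the recent ones:
  rule 4 (unconditioned shift): tevaslim → tevasrim
  rule 5 (unconditioned shift): no change (tevasrim)
  rule 6 (nasal place assimilation): no change (tevasrim)
  ⇒ as a loan: tevasrim
Ratunan 'tevasrim' matches the loan outcome 'tevasrim', not the inherited 'tivosrim' — it skipped the early Ratunan changes, so it was borrowed from Irmiren.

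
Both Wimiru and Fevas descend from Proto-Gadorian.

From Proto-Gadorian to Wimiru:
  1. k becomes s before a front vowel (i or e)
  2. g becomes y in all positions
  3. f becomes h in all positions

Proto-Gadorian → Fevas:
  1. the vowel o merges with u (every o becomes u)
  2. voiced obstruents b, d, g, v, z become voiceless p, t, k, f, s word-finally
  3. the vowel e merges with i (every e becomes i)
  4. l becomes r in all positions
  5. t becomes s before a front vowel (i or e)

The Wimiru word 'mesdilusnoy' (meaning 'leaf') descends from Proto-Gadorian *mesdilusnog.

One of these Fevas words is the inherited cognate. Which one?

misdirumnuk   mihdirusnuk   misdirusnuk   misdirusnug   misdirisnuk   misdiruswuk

misdirusnuk

Fevas: *mesdilusnog > mesdilusnug > mesdilusnuk > misdilusnuk > misdirusnuk  (by vowel merger, final devoicing, vowel merger, unconditioned shift)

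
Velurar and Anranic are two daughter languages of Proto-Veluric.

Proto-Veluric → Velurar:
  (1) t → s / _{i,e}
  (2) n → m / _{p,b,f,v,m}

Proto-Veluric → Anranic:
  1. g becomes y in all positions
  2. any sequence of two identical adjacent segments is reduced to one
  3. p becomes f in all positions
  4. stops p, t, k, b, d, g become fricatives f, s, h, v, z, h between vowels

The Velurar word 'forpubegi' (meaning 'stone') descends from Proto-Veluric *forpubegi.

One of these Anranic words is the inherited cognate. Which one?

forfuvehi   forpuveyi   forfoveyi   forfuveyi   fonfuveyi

Anranic: start from *forpubegi.
  rule 1 (unconditioned shift): forpubegi → forpubeyi
  rule 2: no change — forpubeyi
  rule 3 (unconditioned shift): forpubeyi → forfubeyi
  rule 4 (intervocalic lenition): forfubeyi → forfuveyi
  ⇒ Anranic forfuveyi
Among the options, 'forfuveyi' alone shows every Anranic change applied in order.

forfuveyi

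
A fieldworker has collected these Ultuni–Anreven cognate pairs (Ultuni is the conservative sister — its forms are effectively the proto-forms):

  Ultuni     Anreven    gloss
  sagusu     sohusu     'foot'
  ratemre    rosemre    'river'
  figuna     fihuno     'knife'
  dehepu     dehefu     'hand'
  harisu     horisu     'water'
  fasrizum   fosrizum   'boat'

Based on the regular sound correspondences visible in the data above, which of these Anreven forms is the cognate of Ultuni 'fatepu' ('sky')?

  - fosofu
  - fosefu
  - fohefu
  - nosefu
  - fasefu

sagusu ~ sohusu, ratemre ~ rosemre — Ultuni a corresponds to Anreven o after a consonant, before a consonant other than r, m, n, p, b, f, v.
ratemre ~ rosemre — Ultuni t corresponds to Anreven s between vowels (before a front vowel).
dehepu ~ dehefu — Ultuni p corresponds to Anreven f between vowels (before a back vowel).
Applying these to Ultuni 'fatepu':
  fatepu → fotepu   (a→o after a consonant, before a consonant other than r, m, n, p, b, f, v)
  fotepu → fosepu   (t→s between vowels (before a front vowel))
  fosepu → fosefu   (p→f between vowels (before a back vowel))
So the Anreven cognate is 'fosefu'.

fosefu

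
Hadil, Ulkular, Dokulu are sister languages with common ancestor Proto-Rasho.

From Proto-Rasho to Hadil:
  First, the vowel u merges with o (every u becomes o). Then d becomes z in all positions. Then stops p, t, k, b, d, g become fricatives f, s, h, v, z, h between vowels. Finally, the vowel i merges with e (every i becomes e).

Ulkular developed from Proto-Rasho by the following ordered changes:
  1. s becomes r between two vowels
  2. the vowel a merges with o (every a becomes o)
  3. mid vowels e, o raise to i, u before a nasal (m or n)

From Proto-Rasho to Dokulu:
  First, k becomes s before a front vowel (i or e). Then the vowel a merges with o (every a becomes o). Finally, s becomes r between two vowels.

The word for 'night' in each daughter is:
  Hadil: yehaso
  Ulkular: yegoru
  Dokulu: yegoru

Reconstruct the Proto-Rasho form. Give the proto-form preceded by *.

Position 6: Hadil has o, Ulkular has u, Dokulu has u. Dokulu preserves u here (none of its changes turn any other segment into u), so the proto-segment is *u.
Position 3: Hadil has h, Ulkular has g, Dokulu has g. Ulkular preserves g here (none of its changes turn any other segment into g), so the proto-segment is *g.
This points to *yegasu. Verify forward in each daughter:
Hadil: *yegasu
  yegasu → yegaso   [vowel merger]
  yegaso (rule 2 does not apply)
  yegaso → yehaso   [intervocalic lenition]
  yehaso (rule 4 does not apply)
  giving Hadil yehaso.
Ulkular: start from *yegasu.
  rule 1 (rhotacism): yegasu → yegaru
  rule 2 (vowel merger): yegaru → yegoru
  rule 3: no change — yegoru
  ⇒ Ulkular yegoru
Dokulu: *yegasu
  yegasu (rule 1 does not apply)
  yegasu → yegosu   [vowel merger]
  yegosu → yegoru   [rhotacism]
  giving Dokulu yegoru.
No other proto-form is consistent with every reflex, so the reconstruction is *yegasu.

*yegasu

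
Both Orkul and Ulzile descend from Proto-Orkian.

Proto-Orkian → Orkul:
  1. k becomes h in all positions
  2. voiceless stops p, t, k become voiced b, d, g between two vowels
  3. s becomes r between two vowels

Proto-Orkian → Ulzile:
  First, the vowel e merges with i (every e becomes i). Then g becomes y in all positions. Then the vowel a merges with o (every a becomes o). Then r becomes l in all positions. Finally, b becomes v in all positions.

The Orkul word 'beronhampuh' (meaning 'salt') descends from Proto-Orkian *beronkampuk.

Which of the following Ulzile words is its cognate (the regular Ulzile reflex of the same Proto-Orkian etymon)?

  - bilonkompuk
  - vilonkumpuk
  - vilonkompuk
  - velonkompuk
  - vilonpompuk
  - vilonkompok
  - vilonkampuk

vilonkompuk

Ulzile: *beronkampuk
  beronkampuk → bironkampuk   [vowel merger]
  bironkampuk (rule 2 does not apply)
  bironkampuk → bironkompuk   [vowel merger]
  bironkompuk → bilonkompuk   [unconditioned shift]
  bilonkompuk → vilonkompuk   [unconditioned shift]
  giving Ulzile vilonkompuk.
Only 'vilonkompuk' matches the regular Ulzile development of *beronkampuk.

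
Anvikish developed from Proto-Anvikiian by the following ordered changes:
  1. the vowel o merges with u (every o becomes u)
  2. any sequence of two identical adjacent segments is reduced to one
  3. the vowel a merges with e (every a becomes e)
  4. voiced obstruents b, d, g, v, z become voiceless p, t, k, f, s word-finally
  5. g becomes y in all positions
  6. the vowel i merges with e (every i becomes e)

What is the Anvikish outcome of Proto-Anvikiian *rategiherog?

reteyeheruk

Anvikish: *rategiherog > rategiherug > retegiherug > retegiheruk > reteyiheruk > reteyeheruk  (by vowel merger, vowel merger, final devoicing, unconditioned shift, vowel merger)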